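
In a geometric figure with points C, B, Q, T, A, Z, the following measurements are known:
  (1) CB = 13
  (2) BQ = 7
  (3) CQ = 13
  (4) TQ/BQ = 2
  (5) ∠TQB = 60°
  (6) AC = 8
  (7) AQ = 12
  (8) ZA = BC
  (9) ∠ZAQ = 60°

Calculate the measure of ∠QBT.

From the given relations: TQ = 2·BQ = 2·7 = 14.
Step 1: By the law of cosines on triangle BQT: BT² = 7² + 14² − 2·7·14·cos(60°) = 147, so BT = 7·√3.
Step 2: By the inverse law of cosines on triangle QBT: cos(∠QBT) = (7² + (7·√3)² − 14²) / (2·7·7·√3) = 0/169.74 = 0, so ∠QBT = 90°.

Therefore, the measure of angle ∠QBT = 90°.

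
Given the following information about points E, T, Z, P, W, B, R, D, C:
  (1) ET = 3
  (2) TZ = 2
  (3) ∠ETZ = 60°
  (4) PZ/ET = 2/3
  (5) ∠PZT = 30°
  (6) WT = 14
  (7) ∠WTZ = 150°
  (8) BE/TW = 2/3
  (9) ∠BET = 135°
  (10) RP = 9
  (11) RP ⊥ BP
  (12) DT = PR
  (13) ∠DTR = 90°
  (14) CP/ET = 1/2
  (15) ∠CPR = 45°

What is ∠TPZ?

From the given relations: PZ = 2/3·ET = 2/3·3 = 2.
Step 1: By the law of cosines on triangle PZT: PT² = 2² + 2² − 2·2·2·cos(30°) = 1.07, so PT ≈ 1.04.
Step 2: By the inverse law of cosines on triangle TPZ: cos(∠TPZ) = (1.04² + 2² − 2²) / (2·1.04·2) = 1.07/4.14 = 0.2588, so ∠TPZ = 75°.

Therefore, the measure of angle ∠TPZ = 75°.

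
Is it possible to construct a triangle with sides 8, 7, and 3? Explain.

Sort the sides: 3, 7, 8.
It suffices to check that the sum of the two smallest exceeds the largest:
3 + 7 = 10 > 8. ✓
Yes, a valid triangle can be formed.

Yes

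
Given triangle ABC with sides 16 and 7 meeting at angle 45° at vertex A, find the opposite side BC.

When two sides and the included angle are known, the law of cosines gives the third side.
c^2 = a^2 + b^2 - 2ab cos(C) generalizes the Pythagorean theorem to non-right triangles.
Here: BC^2 = 256 + 49 - 224*(sqrt(2)/2) = 305 - 112*sqrt(2)
BC = sqrt(305 - 112*sqrt(2))

sqrt(305 - 112*sqrt(2))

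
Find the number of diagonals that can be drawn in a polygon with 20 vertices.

The number of diagonals in an n-gon is n(n - 3)/2.
For n = 20: 20(20 - 3)/2 = 20 × 17 / 2 = 170.

170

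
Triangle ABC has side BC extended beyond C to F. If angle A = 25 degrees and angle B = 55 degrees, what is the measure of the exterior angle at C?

By the exterior angle theorem, an exterior angle of a triangle equals the sum of the two remote interior angles.
Exterior angle = angle A + angle B
Exterior angle = 25 + 55 = 80 degrees

80 degrees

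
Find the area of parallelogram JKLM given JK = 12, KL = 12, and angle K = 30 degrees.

The area of a parallelogram equals the product of two adjacent sides times the sine of the included angle.
This is because the height equals 12 * sin(30°) = 6.
Area = 12 * 6 = 72

72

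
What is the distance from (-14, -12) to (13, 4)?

The horizontal distance is |13 - -14| = 27 and the vertical distance is |4 - -12| = 16.
By the Pythagorean theorem, d = sqrt(27^2 + 16^2) = sqrt(985).

sqrt(985)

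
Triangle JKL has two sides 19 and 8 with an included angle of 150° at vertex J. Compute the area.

When two sides and the included angle are known, the area formula is (1/2)ab sin(C).
The height from one side to the opposite vertex is 8 sin(150°) = 4.
Area = (1/2) * 19 * 4 = 38.

38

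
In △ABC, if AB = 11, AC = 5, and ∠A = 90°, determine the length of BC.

The included angle is 90°, so the triangle is right-angled at A. The opposite side BC is the hypotenuse.
By the Pythagorean theorem: BC = sqrt(11^2 + 5^2) = sqrt(146) = sqrt(146).

sqrt(146)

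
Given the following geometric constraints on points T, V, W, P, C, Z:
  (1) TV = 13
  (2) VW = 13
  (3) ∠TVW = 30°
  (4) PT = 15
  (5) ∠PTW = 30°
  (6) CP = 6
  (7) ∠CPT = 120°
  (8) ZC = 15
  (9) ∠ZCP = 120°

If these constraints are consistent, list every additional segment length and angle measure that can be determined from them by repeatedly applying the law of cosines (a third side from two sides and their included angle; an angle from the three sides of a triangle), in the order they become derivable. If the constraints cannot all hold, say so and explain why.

The constraints are consistent. Derivable facts, in order:
After 1 step:
- PZ = 3·√39
- TC = 3·√39
- TW ≈ 6.73
After 2 steps:
- WP ≈ 9.77
- ∠CPZ = 43.9°
- ∠CTP = 16.1°
- ∠CZP = 16.1°
- ∠PCT = 43.9°
- ∠TWV = 75°
- ∠VTW = 75°
After 3 steps:
- ∠PWT = 129.86°
- ∠TPW = 20.14°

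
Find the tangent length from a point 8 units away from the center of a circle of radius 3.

The tangent, radius, and line from the external point to the center form a right triangle.
The right angle is where the tangent meets the radius.
By the Pythagorean theorem: tangent² + 3² = 8²
tangent² = 64 - 9 = 55
tangent = sqrt(55)

sqrt(55)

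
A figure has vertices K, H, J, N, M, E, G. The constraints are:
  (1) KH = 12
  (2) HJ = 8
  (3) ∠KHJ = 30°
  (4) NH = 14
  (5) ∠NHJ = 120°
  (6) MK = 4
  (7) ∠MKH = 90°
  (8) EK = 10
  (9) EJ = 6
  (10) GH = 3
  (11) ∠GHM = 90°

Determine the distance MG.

Step 1: By the law of cosines on triangle HKM: HM² = 12² + 4² − 2·12·4·cos(90°) = 160, so HM = 4·√10.
Step 2: By the law of cosines on triangle MHG: MG² = (4·√10)² + 3² − 2·4·√10·3·cos(90°) = 169, so MG = 13.

Therefore, the length of MG = 13.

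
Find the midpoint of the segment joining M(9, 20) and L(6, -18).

The midpoint is the point halfway along the segment.
Move half the horizontal distance: 9 + (6 - 9)/2 = 9 + -3/2 = 15/2
Move half the vertical distance: 20 + (-18 - 20)/2 = 20 + -38/2 = 1
Midpoint = (15/2, 1)

(15/2, 1)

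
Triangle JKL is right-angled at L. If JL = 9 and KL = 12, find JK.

JK = sqrt(9^2 + 12^2) = sqrt(225) = 15

15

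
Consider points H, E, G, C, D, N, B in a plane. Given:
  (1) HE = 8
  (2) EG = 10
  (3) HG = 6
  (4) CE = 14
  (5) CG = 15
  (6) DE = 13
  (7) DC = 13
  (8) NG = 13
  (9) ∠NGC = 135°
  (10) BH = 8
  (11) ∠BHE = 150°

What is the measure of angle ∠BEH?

Step 1: By the law of cosines on triangle EHB: EB² = 8² + 8² − 2·8·8·cos(150°) = 238.85, so EB ≈ 15.45.
Step 2: By the inverse law of cosines on triangle BEH: cos(∠BEH) = (15.45² + 8² − 8²) / (2·15.45·8) = 238.85/247.28 = 0.9659, so ∠BEH = 15°.

Therefore, the measure of angle ∠BEH = 15°.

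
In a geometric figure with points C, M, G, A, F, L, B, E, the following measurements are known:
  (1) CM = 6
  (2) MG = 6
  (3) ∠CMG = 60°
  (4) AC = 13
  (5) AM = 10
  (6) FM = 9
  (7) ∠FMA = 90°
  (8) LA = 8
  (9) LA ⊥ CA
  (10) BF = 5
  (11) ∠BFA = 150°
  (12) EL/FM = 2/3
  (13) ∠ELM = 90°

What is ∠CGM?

Step 1: By the law of cosines on triangle GMC: GC² = 6² + 6² − 2·6·6·cos(60°) = 36, so GC = 6.
Step 2: By the inverse law of cosines on triangle CGM: cos(∠CGM) = (6² + 6² − 6²) / (2·6·6) = 36/72 = 0.5, so ∠CGM = 60°.

Therefore, the measure of angle ∠CGM = 60°.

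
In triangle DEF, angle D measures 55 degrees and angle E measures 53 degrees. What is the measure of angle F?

Let angle F = x. Then 55 + 53 + x = 180.
x = 180 - 108 = 72 degrees.

72 degrees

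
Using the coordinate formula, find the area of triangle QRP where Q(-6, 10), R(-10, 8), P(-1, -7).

Using the Shoelace formula for a triangle:
Area = (1/2)|x0(y1 - y2) + x1(y2 - y0) + x2(y0 - y1)|
Area = (1/2)|-6(8 - -7) + -10(-7 - 10) + -1(10 - 8)|
Area = (1/2)|-90 + 170 + -2|
Area = (1/2)|78|
Area = (1/2)(78)
Area = 39

39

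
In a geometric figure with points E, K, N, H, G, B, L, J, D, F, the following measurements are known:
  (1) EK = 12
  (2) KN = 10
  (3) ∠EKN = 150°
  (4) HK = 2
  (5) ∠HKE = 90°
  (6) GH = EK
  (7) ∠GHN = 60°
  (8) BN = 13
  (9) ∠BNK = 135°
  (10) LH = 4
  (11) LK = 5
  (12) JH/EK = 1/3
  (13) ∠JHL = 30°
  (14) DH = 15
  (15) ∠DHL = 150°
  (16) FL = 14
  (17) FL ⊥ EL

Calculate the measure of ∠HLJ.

From the given relations: JH = 1/3·EK = 1/3·12 = 4.
Step 1: By the law of cosines on triangle LHJ: LJ² = 4² + 4² − 2·4·4·cos(30°) = 4.29, so LJ ≈ 2.07.
Step 2: By the inverse law of cosines on triangle HLJ: cos(∠HLJ) = (4² + 2.07² − 4²) / (2·4·2.07) = 4.29/16.56 = 0.2588, so ∠HLJ = 75°.

Therefore, the measure of angle ∠HLJ = 75°.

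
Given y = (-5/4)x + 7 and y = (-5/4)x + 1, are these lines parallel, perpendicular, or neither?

Slope of line 1: m1 = -5/4
Slope of line 2: m2 = -5/4
Since m1 = m2 = -5/4, the lines are parallel.

Parallel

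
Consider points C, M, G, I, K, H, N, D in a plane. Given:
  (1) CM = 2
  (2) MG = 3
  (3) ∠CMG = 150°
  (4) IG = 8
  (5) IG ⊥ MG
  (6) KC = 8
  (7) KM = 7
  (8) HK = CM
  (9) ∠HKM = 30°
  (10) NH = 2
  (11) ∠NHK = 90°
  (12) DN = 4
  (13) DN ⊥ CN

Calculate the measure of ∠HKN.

From the given relations: HK = CM = 2.
Step 1: By the law of cosines on triangle KHN: KN² = 2² + 2² − 2·2·2·cos(90°) = 8, so KN = 2·√2.
Step 2: By the inverse law of cosines on triangle HKN: cos(∠HKN) = (2² + (2·√2)² − 2²) / (2·2·2·√2) = 8/11.31 = 0.7071, so ∠HKN = 45°.

Therefore, the measure of angle ∠HKN = 45°.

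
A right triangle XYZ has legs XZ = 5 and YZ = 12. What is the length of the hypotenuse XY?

XY = sqrt(5^2 + 12^2) = sqrt(169) = 13

13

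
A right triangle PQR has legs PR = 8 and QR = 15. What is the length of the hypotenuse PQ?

PQ = sqrt(8^2 + 15^2) = sqrt(289) = 17

17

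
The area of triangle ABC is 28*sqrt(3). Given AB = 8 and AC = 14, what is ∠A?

From the SAS area formula Area = (1/2)ab sin(C), rearranging gives sin(C) = 2*Area/(ab).
sin(C) = 2 * 28*sqrt(3) / (112) = sqrt(3)/2.
Therefore C = arcsin(sqrt(3)/2) = 60°.
Since sin(180° - C) = sin(C), the obtuse angle 120° gives the same area, so C = 60° or C = 120°.

60° or 120°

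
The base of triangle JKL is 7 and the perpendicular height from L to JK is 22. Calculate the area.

Area = (1/2) * base * height
Area = (1/2) * 7 * 22
Area = 77

77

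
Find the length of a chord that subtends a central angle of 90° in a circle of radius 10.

Chord length = 2r sin(θ/2)
= 2 × 10 × sin(90°/2)
= 2 × 10 × sin(45°)
= 10*sqrt(2)

10*sqrt(2)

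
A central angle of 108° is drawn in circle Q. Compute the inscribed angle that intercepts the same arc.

An inscribed angle intercepts an arc from a point on the circle, while the central angle intercepts the same arc from the center.
The inscribed angle is always half the central angle: 108° / 2 = 54°.

54°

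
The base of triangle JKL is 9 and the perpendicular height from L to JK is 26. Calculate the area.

Area = (1/2)(9)(26) = 117

117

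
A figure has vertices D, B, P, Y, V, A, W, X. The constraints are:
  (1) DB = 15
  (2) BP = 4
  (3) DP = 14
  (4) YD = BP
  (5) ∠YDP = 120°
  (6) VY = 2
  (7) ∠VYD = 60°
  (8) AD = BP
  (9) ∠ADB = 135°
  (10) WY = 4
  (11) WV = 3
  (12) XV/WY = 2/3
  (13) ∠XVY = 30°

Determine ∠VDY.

From the given relations: YD = BP = 4.
Step 1: By the law of cosines on triangle DYV: DV² = 4² + 2² − 2·4·2·cos(60°) = 12, so DV = 2·√3.
Step 2: By the inverse law of cosines on triangle VDY: cos(∠VDY) = ((2·√3)² + 4² − 2²) / (2·2·√3·4) = 24/27.71 = 0.866, so ∠VDY = 30°.

Therefore, the measure of angle ∠VDY = 30°.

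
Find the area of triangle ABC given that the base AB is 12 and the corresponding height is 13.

Area = (1/2)(12)(13) = 78

78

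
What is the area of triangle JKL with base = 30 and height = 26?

Area = (1/2) * base * height
Area = (1/2) * 30 * 26
Area = 390

390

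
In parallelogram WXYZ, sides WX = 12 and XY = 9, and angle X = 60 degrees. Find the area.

Area = a * b * sin(theta)
Area = 12 * 9 * sin(60 degrees)
Area = 108 * sqrt(3)/2
Area = 54*sqrt(3)

54*sqrt(3)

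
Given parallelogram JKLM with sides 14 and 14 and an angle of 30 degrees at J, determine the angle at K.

In a parallelogram, consecutive angles are supplementary (sum to 180°).
angle K = 180 - angle J
angle K = 180 - 30
angle K = 150 degrees

150 degrees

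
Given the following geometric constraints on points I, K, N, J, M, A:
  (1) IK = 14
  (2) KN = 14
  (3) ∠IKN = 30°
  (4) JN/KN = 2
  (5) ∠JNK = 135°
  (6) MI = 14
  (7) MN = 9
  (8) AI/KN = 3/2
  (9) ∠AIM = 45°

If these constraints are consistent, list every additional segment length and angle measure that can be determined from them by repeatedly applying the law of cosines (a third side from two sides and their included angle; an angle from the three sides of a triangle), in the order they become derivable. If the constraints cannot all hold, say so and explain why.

The constraints are consistent. Derivable facts, in order:
After 1 step:
- IN ≈ 7.25
- KJ ≈ 39.17
- MA ≈ 14.87
After 2 steps:
- ∠AMI = 93.27°
- ∠IAM = 41.73°
- ∠IMN = 27.03°
- ∠INK = 75°
- ∠INM = 118.62°
- ∠JKN = 30.36°
- ∠KIN = 75°
- ∠KJN = 14.64°
- ∠MIN = 34.35°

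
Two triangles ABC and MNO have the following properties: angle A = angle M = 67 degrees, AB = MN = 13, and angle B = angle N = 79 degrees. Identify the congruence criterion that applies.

Consider the given information: angle A = angle M = 67 degrees, AB = MN = 13, and angle B = angle N = 79 degrees
This is not SSS or HL: SSS requires all three pairs of sides, but we don't have that. HL only applies to right triangles with matching hypotenuse and leg.
The correct criterion is ASA. Two pairs of corresponding angles and the included side are equal (Angle-Side-Angle).

ASA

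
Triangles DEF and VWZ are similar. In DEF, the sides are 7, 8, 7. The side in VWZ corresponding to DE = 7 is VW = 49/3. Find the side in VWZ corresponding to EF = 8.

Since the triangles are similar, the ratio of corresponding sides is constant.
Scale factor k = VW / DE = 49/3 / 7 = 7/3
WZ = k * EF = 7/3 * 8 = 56/3

56/3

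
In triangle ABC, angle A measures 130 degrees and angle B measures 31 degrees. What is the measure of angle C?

angle C = 180 - 130 - 31 = 19 degrees.

19 degrees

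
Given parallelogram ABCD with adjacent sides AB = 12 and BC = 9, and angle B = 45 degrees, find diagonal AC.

The diagonal of a parallelogram can be found by treating two adjacent sides and the diagonal as a triangle.
Applying the law of cosines with sides 12, 9 and included angle 45°:
d^2 = 144 + 81 - 216*cos(45°) = 225 - 108*sqrt(2)
d = 3*sqrt(25 - 12*sqrt(2))

3*sqrt(25 - 12*sqrt(2))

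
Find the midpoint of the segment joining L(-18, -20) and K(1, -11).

The midpoint is the average of the coordinates:
x: (-18 + 1)/2 = -17/2
y: (-20 + -11)/2 = -31/2
Midpoint = (-17/2, -31/2)

(-17/2, -31/2)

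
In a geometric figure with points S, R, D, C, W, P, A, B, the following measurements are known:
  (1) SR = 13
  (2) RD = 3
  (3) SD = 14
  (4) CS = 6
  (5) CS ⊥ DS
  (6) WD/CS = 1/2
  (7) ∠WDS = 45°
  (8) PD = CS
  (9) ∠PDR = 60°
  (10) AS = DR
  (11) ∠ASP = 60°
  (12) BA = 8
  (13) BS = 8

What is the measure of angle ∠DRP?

From the given relations: PD = CS = 6.
Step 1: By the law of cosines on triangle RDP: RP² = 3² + 6² − 2·3·6·cos(60°) = 27, so RP = 3·√3.
Step 2: By the inverse law of cosines on triangle DRP: cos(∠DRP) = (3² + (3·√3)² − 6²) / (2·3·3·√3) = 0/31.18 = 0, so ∠DRP = 90°.

Therefore, the measure of angle ∠DRP = 90°.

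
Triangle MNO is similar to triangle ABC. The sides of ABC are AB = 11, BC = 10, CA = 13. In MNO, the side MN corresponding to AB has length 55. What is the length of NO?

Since the triangles are similar, the ratio of corresponding sides is constant.
Scale factor k = MN / AB = 55 / 11 = 5
NO = k * BC = 5 * 10 = 50

50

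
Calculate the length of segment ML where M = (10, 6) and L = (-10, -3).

d = sqrt((-20)^2 + (-9)^2) = sqrt(481)

sqrt(481)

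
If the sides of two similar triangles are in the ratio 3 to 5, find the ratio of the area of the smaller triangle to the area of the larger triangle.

Area ratio = (side ratio)^2 = (3/5)^2 = 9:25.

9:25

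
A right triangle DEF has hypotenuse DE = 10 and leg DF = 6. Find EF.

EF = sqrt(10^2 - 6^2) = sqrt(64) = 8

8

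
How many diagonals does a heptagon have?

Total line segments between 7 vertices = C(7,2) = 21.
Subtract the 7 sides: 21 - 7 = 14 diagonals.

14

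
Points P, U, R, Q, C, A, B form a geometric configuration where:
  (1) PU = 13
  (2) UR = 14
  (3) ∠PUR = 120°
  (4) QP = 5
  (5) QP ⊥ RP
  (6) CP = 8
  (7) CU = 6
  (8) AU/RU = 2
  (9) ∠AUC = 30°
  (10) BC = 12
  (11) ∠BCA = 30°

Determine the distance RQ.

Step 1: By the law of cosines on triangle PUR: PR² = 13² + 14² − 2·13·14·cos(120°) = 547, so PR ≈ 23.39.
Step 2: By the law of cosines on triangle RPQ: RQ² = 23.39² + 5² − 2·23.39·5·cos(90°) = 572, so RQ = 2·√143.

Therefore, the length of RQ = 2·√143.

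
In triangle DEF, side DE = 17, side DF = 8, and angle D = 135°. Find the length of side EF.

Law of cosines: EF^2 = 17^2 + 8^2 - 2(17)(8)cos(135°) = 136*sqrt(2) + 353, so EF = sqrt(136*sqrt(2) + 353).

sqrt(136*sqrt(2) + 353)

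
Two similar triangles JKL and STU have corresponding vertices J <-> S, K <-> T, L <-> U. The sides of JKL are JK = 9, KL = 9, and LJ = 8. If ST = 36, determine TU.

Similar triangles have proportional sides. Setting up the proportion:
ST / JK = TU / KL
36 / 9 = TU / 9
TU = 9 * 36 / 9 = 36.

36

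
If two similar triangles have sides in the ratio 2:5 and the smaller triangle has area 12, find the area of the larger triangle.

The ratio of areas of similar triangles = (side ratio)^2.
Side ratio = 2:5, so area ratio = 4:25.
Area of the larger triangle / Area of the smaller triangle = 25/4
Area of the larger triangle = 12 * 25/4 = 75

75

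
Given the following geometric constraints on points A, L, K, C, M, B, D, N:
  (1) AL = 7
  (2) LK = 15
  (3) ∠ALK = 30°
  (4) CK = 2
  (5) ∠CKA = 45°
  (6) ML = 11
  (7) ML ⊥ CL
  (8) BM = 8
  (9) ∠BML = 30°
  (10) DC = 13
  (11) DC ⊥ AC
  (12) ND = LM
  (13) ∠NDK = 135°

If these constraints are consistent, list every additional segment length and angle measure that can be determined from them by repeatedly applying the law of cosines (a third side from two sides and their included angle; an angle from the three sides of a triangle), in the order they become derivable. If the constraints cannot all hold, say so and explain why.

The constraints are consistent. Derivable facts, in order:
After 1 step:
- AK ≈ 9.6
- LB ≈ 5.71
After 2 steps:
- AC ≈ 8.31
- ∠AKL = 21.39°
- ∠BLM = 44.49°
- ∠KAL = 128.61°
- ∠LBM = 105.51°
After 3 steps:
- AD ≈ 15.43
- ∠ACK = 125.2°
- ∠CAK = 9.8°
After 4 steps:
- ∠ADC = 32.57°
- ∠CAD = 57.43°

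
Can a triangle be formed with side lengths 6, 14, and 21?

Check the triangle inequality: 6 + 14 = 20 ≤ 21.
Since the sum of two sides does not exceed the third, no triangle can be formed.

No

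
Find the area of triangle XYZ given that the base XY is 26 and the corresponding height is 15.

Area = (1/2)(26)(15) = 195

195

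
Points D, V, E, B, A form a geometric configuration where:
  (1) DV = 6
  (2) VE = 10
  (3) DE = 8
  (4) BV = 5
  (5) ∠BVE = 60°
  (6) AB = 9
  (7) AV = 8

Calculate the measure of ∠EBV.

Step 1: By the law of cosines on triangle BVE: BE² = 5² + 10² − 2·5·10·cos(60°) = 75, so BE = 5·√3.
Step 2: By the inverse law of cosines on triangle EBV: cos(∠EBV) = ((5·√3)² + 5² − 10²) / (2·5·√3·5) = 0/86.6 = 0, so ∠EBV = 90°.

Therefore, the measure of angle ∠EBV = 90°.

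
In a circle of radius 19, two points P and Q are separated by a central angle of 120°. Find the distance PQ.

Chord length = 2r sin(θ/2)
= 2 × 19 × sin(120°/2)
= 2 × 19 × sin(60°)
= 19*sqrt(3)

19*sqrt(3)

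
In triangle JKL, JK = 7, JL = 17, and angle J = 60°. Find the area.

Area = (1/2) * JK * JL * sin(J)
Area = (1/2) * 7 * 17 * sin(60°)
Area = (1/2) * 7 * 17 * sqrt(3)/2
Area = 119*sqrt(3)/4

119*sqrt(3)/4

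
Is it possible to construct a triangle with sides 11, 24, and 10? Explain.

The longest side is 24. The other two sides sum to 10 + 11 = 21.
Since 21 ≤ 24, the two shorter sides cannot reach around to close the triangle.

No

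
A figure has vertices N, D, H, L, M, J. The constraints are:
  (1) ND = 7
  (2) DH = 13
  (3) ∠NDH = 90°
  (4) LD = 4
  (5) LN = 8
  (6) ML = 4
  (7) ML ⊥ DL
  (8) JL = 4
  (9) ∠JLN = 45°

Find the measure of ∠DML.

Step 1: By the law of cosines on triangle MLD: MD² = 4² + 4² − 2·4·4·cos(90°) = 32, so MD = 4·√2.
Step 2: By the inverse law of cosines on triangle DML: cos(∠DML) = ((4·√2)² + 4² − 4²) / (2·4·√2·4) = 32/45.25 = 0.7071, so ∠DML = 45°.

Therefore, the measure of angle ∠DML = 45°.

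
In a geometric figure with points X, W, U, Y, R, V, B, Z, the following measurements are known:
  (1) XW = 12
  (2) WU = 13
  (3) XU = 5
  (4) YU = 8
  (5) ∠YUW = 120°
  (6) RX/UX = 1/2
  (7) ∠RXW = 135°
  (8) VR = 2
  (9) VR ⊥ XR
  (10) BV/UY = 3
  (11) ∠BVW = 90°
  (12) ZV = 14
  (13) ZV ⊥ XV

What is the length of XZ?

From the given relations: RX = 1/2·UX = 1/2·5 ≈ 2.5.
Step 1: By the law of cosines on triangle XRV: XV² = 2.5² + 2² − 2·2.5·2·cos(90°) = 10.25, so XV = 1/2·√41.
Step 2: By the law of cosines on triangle XVZ: XZ² = (1/2·√41)² + 14² − 2·1/2·√41·14·cos(90°) = 206.25, so XZ = 5/2·√33.

Therefore, the length of XZ = 5/2·√33.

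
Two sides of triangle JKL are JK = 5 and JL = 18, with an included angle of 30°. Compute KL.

Law of cosines: KL^2 = 5^2 + 18^2 - 2(5)(18)cos(30°) = 349 - 90*sqrt(3), so KL = sqrt(349 - 90*sqrt(3)).

sqrt(349 - 90*sqrt(3))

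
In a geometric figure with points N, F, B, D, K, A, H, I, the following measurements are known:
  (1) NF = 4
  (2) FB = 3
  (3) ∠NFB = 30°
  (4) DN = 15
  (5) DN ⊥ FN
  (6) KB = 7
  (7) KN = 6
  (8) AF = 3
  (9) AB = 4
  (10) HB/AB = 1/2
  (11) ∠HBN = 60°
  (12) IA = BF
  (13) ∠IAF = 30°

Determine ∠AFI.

From the given relations: IA = BF = 3.
Step 1: By the law of cosines on triangle FAI: FI² = 3² + 3² − 2·3·3·cos(30°) = 2.41, so FI ≈ 1.55.
Step 2: By the inverse law of cosines on triangle AFI: cos(∠AFI) = (3² + 1.55² − 3²) / (2·3·1.55) = 2.41/9.32 = 0.2588, so ∠AFI = 75°.

Therefore, the measure of angle ∠AFI = 75°.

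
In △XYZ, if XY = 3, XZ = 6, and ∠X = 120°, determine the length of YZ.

By the law of cosines: YZ^2 = XY^2 + XZ^2 - 2*XY*XZ*cos(X)
YZ^2 = 3^2 + 6^2 - 2*3*6*cos(120°)
YZ^2 = 9 + 36 - 36*(-1/2)
YZ^2 = 63
YZ = 3*sqrt(7)

3*sqrt(7)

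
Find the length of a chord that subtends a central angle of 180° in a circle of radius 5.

Chord length = 2r sin(θ/2)
= 2 × 5 × sin(180°/2)
= 2 × 5 × sin(90°)
= 10

10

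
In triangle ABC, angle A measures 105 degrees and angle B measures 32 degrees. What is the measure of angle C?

angle C = 180 - 105 - 32 = 43 degrees.

43 degrees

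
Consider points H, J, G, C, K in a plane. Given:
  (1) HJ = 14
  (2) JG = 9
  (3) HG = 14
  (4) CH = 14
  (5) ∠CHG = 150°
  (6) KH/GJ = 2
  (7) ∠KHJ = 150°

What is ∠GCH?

Step 1: By the law of cosines on triangle CHG: CG² = 14² + 14² − 2·14·14·cos(150°) = 731.48, so CG ≈ 27.05.
Step 2: By the inverse law of cosines on triangle GCH: cos(∠GCH) = (27.05² + 14² − 14²) / (2·27.05·14) = 731.48/757.29 = 0.9659, so ∠GCH = 15°.

Therefore, the measure of angle ∠GCH = 15°.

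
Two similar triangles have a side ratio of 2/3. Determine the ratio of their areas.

Area scales with the square of linear dimensions. If every length is multiplied by 2/3, then the area is multiplied by (2/3)^2 = 4/9.
The area ratio is 4:9.

4:9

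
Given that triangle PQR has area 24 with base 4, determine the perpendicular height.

Area = (1/2) * base * height
height = 2 * Area / base
height = 2 * 24 / 4
height = 48 / 4
height = 12

12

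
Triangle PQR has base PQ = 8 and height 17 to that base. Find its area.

Area = (1/2)(8)(17) = 68

68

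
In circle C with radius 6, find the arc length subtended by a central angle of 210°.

Arc length = 2πr × θ/360
= 2π × 6 × 7/12
= 7*pi

7*pi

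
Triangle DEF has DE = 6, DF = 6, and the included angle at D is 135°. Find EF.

By the law of cosines: EF^2 = DE^2 + DF^2 - 2*DE*DF*cos(D)
EF^2 = 6^2 + 6^2 - 2*6*6*cos(135°)
EF^2 = 36 + 36 - 72*(-sqrt(2)/2)
EF^2 = 36*sqrt(2) + 72
EF = 6*sqrt(sqrt(2) + 2)

6*sqrt(sqrt(2) + 2)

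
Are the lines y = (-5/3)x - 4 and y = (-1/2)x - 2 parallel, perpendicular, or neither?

Slope of line 1: m1 = -5/3
Slope of line 2: m2 = -1/2
m1 != m2 (-5/3 != -1/2), so not parallel.
m1 * m2 = (-5/3) * (-1/2) = 5/6 != -1, so not perpendicular.
The lines are neither parallel nor perpendicular.

Neither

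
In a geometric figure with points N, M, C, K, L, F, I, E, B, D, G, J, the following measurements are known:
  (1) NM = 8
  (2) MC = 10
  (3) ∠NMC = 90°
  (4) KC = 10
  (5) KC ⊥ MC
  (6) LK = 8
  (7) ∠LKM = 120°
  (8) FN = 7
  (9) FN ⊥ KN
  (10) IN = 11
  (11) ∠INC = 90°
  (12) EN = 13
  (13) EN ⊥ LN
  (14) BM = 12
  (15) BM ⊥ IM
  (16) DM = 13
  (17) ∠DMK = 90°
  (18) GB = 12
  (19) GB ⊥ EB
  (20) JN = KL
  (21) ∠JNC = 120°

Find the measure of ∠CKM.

Step 1: By the law of cosines on triangle KCM: KM² = 10² + 10² − 2·10·10·cos(90°) = 200, so KM = 10·√2.
Step 2: By the inverse law of cosines on triangle CKM: cos(∠CKM) = (10² + (10·√2)² − 10²) / (2·10·10·√2) = 200/282.84 = 0.7071, so ∠CKM = 45°.

Therefore, the measure of angle ∠CKM = 45°.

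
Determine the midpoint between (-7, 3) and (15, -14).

M = ((x₁ + x₂)/2, (y₁ + y₂)/2)
= ((-7 + 15)/2, (3 + -14)/2)
= (8/2, -11/2) = (4, -11/2)

(4, -11/2)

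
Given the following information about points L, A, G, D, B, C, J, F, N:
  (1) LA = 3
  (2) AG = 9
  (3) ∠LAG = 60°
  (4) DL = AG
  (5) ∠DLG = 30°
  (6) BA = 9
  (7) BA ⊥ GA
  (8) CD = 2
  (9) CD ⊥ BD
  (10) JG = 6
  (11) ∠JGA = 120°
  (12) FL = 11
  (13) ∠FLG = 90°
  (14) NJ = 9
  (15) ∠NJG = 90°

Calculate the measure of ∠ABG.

Step 1: By the law of cosines on triangle BAG: BG² = 9² + 9² − 2·9·9·cos(90°) = 162, so BG = 9·√2.
Step 2: By the inverse law of cosines on triangle ABG: cos(∠ABG) = (9² + (9·√2)² − 9²) / (2·9·9·√2) = 162/229.1 = 0.7071, so ∠ABG = 45°.

Therefore, the measure of angle ∠ABG = 45°.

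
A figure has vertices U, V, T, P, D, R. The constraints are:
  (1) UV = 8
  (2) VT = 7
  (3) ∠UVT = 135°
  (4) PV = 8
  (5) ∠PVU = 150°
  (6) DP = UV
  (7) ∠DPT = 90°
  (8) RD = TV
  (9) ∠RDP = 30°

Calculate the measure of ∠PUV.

Step 1: By the law of cosines on triangle UVP: UP² = 8² + 8² − 2·8·8·cos(150°) = 238.85, so UP ≈ 15.45.
Step 2: By the inverse law of cosines on triangle PUV: cos(∠PUV) = (15.45² + 8² − 8²) / (2·15.45·8) = 238.85/247.28 = 0.9659, so ∠PUV = 15°.

Therefore, the measure of angle ∠PUV = 15°.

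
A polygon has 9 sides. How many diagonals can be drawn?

The number of diagonals in an n-gon is n(n - 3)/2.
For n = 9: 9(9 - 3)/2 = 9 × 6 / 2 = 27.

27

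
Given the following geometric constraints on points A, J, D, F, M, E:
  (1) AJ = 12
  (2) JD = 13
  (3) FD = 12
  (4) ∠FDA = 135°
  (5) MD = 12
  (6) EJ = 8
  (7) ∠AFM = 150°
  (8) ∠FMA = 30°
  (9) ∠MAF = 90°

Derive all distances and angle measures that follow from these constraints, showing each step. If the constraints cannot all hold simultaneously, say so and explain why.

These constraints are not satisfiable: (7), (8) and (9) are the three interior angles of triangle AFM, which must sum to 180°, but 150° + 30° + 90° = 270°. No planar figure meets all of them, so nothing further can be derived.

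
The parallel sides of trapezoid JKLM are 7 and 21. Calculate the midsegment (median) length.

The midsegment of a trapezoid = (base1 + base2) / 2
midsegment = (7 + 21) / 2
midsegment = 28 / 2
midsegment = 14

14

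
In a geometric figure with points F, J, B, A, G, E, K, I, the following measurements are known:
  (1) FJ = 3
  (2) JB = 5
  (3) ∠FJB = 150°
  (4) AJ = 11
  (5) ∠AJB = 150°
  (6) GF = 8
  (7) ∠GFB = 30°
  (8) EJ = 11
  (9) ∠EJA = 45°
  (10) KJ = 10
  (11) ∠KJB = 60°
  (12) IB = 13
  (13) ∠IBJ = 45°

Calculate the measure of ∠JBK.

Step 1: By the law of cosines on triangle BJK: BK² = 5² + 10² − 2·5·10·cos(60°) = 75, so BK = 5·√3.
Step 2: By the inverse law of cosines on triangle JBK: cos(∠JBK) = (5² + (5·√3)² − 10²) / (2·5·5·√3) = 0/86.6 = 0, so ∠JBK = 90°.

Therefore, the measure of angle ∠JBK = 90°.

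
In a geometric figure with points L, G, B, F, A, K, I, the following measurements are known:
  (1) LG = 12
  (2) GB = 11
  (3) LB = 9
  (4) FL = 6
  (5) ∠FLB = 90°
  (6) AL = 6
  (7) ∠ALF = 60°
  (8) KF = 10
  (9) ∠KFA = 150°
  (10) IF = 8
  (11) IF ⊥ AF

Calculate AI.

Step 1: By the law of cosines on triangle FLA: FA² = 6² + 6² − 2·6·6·cos(60°) = 36, so FA = 6.
Step 2: By the law of cosines on triangle AFI: AI² = 6² + 8² − 2·6·8·cos(90°) = 100, so AI = 10.

Therefore, the length of AI = 10.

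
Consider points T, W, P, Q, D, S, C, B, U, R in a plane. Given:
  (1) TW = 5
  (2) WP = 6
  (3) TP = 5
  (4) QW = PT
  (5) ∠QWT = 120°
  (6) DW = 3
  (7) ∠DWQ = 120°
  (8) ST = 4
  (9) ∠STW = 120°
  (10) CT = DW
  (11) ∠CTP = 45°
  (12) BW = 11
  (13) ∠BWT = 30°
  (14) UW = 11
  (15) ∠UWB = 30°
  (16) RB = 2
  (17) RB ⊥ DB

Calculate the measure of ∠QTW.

From the given relations: QW = PT = 5.
Step 1: By the law of cosines on triangle TWQ: TQ² = 5² + 5² − 2·5·5·cos(120°) = 75, so TQ = 5·√3.
Step 2: By the inverse law of cosines on triangle QTW: cos(∠QTW) = ((5·√3)² + 5² − 5²) / (2·5·√3·5) = 75/86.6 = 0.866, so ∠QTW = 30°.

Therefore, the measure of angle ∠QTW = 30°.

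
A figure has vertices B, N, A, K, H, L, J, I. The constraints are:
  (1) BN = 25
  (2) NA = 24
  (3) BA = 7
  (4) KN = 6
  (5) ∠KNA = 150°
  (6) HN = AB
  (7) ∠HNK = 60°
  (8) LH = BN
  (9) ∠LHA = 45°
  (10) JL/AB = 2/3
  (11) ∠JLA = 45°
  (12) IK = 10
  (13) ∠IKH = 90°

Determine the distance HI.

From the given relations: HN = AB = 7.
Step 1: By the law of cosines on triangle HNK: HK² = 7² + 6² − 2·7·6·cos(60°) = 43, so HK = √43.
Step 2: By the law of cosines on triangle HKI: HI² = √43² + 10² − 2·√43·10·cos(90°) = 143, so HI = √143.

Therefore, the length of HI = √143.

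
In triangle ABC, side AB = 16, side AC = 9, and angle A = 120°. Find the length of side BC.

Law of cosines: BC^2 = 16^2 + 9^2 - 2(16)(9)cos(120°) = 481, so BC = sqrt(481).

sqrt(481)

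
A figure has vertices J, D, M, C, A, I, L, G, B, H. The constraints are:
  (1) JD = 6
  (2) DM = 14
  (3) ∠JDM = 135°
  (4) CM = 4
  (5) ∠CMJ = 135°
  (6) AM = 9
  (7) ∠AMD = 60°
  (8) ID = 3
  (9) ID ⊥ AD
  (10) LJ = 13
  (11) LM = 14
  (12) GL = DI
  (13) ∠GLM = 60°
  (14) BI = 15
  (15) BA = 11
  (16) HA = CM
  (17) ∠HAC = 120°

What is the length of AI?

Step 1: By the law of cosines on triangle DMA: DA² = 14² + 9² − 2·14·9·cos(60°) = 151, so DA = √151.
Step 2: By the law of cosines on triangle ADI: AI² = √151² + 3² − 2·√151·3·cos(90°) = 160, so AI = 4·√10.

Therefore, the length of AI = 4·√10.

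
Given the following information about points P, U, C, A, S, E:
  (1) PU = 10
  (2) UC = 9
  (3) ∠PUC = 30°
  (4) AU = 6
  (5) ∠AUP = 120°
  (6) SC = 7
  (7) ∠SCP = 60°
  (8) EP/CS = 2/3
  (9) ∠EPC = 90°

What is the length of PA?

Step 1: By the law of cosines on triangle PUA: PA² = 10² + 6² − 2·10·6·cos(120°) = 196, so PA = 14.

Therefore, the length of PA = 14.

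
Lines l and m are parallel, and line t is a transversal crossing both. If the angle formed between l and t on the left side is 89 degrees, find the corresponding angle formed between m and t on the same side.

Corresponding angles formed by parallel lines and a transversal are equal.
The given angle is 89 degrees.
The corresponding angle = 89 degrees.

89 degrees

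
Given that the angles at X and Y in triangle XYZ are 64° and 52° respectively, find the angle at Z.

Let angle Z = x. Then 64 + 52 + x = 180.
x = 180 - 116 = 64 degrees.

64 degrees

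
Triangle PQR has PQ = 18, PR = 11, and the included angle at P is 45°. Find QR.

By the law of cosines: QR^2 = PQ^2 + PR^2 - 2*PQ*PR*cos(P)
QR^2 = 18^2 + 11^2 - 2*18*11*cos(45°)
QR^2 = 324 + 121 - 396*(sqrt(2)/2)
QR^2 = 445 - 198*sqrt(2)
QR = sqrt(445 - 198*sqrt(2))

sqrt(445 - 198*sqrt(2))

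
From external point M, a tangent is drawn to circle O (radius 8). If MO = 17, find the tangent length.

Let T be the point of tangency. Then OT ⊥ MT (radius ⊥ tangent).
In right triangle OTM: OM² = OT² + MT²
17² = 8² + MT²
MT² = 225, MT = 15

15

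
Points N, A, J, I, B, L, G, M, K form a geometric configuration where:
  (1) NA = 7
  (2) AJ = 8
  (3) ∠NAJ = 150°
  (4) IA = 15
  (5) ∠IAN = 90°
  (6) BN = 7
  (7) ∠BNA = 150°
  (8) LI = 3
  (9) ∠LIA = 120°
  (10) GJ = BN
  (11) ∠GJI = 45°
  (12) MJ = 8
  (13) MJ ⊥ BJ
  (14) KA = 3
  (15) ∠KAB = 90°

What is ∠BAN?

Step 1: By the law of cosines on triangle ANB: AB² = 7² + 7² − 2·7·7·cos(150°) = 182.87, so AB ≈ 13.52.
Step 2: By the inverse law of cosines on triangle BAN: cos(∠BAN) = (13.52² + 7² − 7²) / (2·13.52·7) = 182.87/189.32 = 0.9659, so ∠BAN = 15°.

Therefore, the measure of angle ∠BAN = 15°.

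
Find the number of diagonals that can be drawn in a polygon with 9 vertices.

The number of diagonals in an n-gon is n(n - 3)/2.
For n = 9: 9(9 - 3)/2 = 9 × 6 / 2 = 27.

27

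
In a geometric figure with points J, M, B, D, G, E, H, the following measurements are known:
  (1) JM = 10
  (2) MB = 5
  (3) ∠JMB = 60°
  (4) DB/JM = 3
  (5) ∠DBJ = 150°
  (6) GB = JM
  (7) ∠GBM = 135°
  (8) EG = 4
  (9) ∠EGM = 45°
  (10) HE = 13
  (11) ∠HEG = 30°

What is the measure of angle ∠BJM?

Step 1: By the law of cosines on triangle JMB: JB² = 10² + 5² − 2·10·5·cos(60°) = 75, so JB = 5·√3.
Step 2: By the inverse law of cosines on triangle BJM: cos(∠BJM) = ((5·√3)² + 10² − 5²) / (2·5·√3·10) = 150/173.21 = 0.866, so ∠BJM = 30°.

Therefore, the measure of angle ∠BJM = 30°.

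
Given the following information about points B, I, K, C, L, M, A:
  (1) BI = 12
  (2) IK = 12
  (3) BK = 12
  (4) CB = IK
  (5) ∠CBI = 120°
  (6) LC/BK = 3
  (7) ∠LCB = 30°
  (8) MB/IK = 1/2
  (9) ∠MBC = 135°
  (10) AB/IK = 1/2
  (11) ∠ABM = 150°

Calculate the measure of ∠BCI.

From the given relations: CB = IK = 12.
Step 1: By the law of cosines on triangle CBI: CI² = 12² + 12² − 2·12·12·cos(120°) = 432, so CI = 12·√3.
Step 2: By the inverse law of cosines on triangle BCI: cos(∠BCI) = (12² + (12·√3)² − 12²) / (2·12·12·√3) = 432/498.83 = 0.866, so ∠BCI = 30°.

Therefore, the measure of angle ∠BCI = 30°.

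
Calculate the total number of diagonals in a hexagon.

The number of diagonals in an n-gon is n(n - 3)/2.
For n = 6: 6(6 - 3)/2 = 6 × 3 / 2 = 9.

9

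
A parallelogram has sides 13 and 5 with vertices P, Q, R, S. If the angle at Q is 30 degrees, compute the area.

The area of a parallelogram equals the product of two adjacent sides times the sine of the included angle.
This is because the height equals 5 * sin(30°) = 5/2.
Area = 13 * 5/2 = 65/2

65/2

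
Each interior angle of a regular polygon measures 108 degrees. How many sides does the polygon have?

Exterior angle = 180 - 108 = 72. n = 360 / 72 = 5.

5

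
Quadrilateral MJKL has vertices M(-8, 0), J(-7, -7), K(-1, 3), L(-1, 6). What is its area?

Shoelace: sum of cross terms = 73, Area = (1/2)|73| = 73/2

73/2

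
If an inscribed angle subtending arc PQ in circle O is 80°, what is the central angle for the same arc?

The inscribed angle theorem states that a central angle is always twice any inscribed angle that subtends the same arc.
Since the inscribed angle is 80°, the central angle = 2 × 80° = 160°.

160°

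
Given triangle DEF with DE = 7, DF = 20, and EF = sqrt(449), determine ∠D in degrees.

By the inverse law of cosines: cos(D) = (DE² + DF² - EF²) / (2 × DE × DF)
cos(D) = (7² + 20² - (sqrt(449))²) / (2 × 7 × 20)
cos(D) = (49 + 400 - (449)) / 280
cos(D) = 0
D = arccos(0) = 90°

90°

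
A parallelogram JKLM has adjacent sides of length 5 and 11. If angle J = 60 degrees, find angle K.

In a parallelogram, consecutive angles are supplementary (sum to 180°).
angle K = 180 - angle J
angle K = 180 - 60
angle K = 120 degrees

120 degrees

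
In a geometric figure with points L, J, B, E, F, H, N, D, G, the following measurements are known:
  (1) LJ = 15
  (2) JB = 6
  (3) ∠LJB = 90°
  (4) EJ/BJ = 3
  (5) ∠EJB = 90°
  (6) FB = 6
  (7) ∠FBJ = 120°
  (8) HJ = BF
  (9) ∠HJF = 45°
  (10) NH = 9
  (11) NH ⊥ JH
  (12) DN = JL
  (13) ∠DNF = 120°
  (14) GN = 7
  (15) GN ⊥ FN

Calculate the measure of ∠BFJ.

Step 1: By the law of cosines on triangle FBJ: FJ² = 6² + 6² − 2·6·6·cos(120°) = 108, so FJ = 6·√3.
Step 2: By the inverse law of cosines on triangle BFJ: cos(∠BFJ) = (6² + (6·√3)² − 6²) / (2·6·6·√3) = 108/124.71 = 0.866, so ∠BFJ = 30°.

Therefore, the measure of angle ∠BFJ = 30°.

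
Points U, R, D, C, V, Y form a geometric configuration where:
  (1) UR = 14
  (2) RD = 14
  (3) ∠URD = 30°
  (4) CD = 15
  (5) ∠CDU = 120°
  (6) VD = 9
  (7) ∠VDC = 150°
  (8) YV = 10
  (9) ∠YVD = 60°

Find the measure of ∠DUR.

Step 1: By the law of cosines on triangle URD: UD² = 14² + 14² − 2·14·14·cos(30°) = 52.52, so UD ≈ 7.25.
Step 2: By the inverse law of cosines on triangle DUR: cos(∠DUR) = (7.25² + 14² − 14²) / (2·7.25·14) = 52.52/202.91 = 0.2588, so ∠DUR = 75°.

Therefore, the measure of angle ∠DUR = 75°.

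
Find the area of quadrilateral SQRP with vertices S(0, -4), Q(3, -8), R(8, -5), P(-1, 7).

The Shoelace formula works by pairing each vertex with the next (cycling back to the first).
For each pair, compute x_i*y_(i+1) - x_(i+1)*y_i:
  (0*-8 - 3*-4) = 12
  (3*-5 - 8*-8) = 49
  (8*7 - -1*-5) = 51
  (-1*-4 - 0*7) = 4
Taking half the absolute value of the total: Area = (1/2)(116) = 58.

58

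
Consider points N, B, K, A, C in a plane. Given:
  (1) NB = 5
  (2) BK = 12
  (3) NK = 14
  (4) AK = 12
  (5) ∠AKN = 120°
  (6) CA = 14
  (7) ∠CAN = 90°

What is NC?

Step 1: By the law of cosines on triangle NKA: NA² = 14² + 12² − 2·14·12·cos(120°) = 508, so NA = 2·√127.
Step 2: By the law of cosines on triangle NAC: NC² = (2·√127)² + 14² − 2·2·√127·14·cos(90°) = 704, so NC = 8·√11.

Therefore, the length of NC = 8·√11.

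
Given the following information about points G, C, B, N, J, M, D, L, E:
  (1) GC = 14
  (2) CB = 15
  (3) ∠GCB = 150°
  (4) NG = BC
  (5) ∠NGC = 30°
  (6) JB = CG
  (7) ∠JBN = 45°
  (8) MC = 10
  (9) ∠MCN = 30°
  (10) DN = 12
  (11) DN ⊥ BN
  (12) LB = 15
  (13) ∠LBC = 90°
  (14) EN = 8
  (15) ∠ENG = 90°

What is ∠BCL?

Step 1: By the law of cosines on triangle CBL: CL² = 15² + 15² − 2·15·15·cos(90°) = 450, so CL = 15·√2.
Step 2: By the inverse law of cosines on triangle BCL: cos(∠BCL) = (15² + (15·√2)² − 15²) / (2·15·15·√2) = 450/636.4 = 0.7071, so ∠BCL = 45°.

Therefore, the measure of angle ∠BCL = 45°.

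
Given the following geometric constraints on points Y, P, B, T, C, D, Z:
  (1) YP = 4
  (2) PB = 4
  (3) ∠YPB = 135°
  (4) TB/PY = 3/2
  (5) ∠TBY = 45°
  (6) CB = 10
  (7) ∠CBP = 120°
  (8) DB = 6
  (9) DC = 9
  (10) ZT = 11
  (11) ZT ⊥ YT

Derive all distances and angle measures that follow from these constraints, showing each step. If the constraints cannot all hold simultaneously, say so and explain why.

The constraints are consistent.

From the given relations:
  TB = 3/2·PY = 3/2·4 = 6

Step 1: From YP = 4, PB = 4, and ∠YPB = 135°, by the law of cosines:
  YB² = YP² + PB² - 2·YP·PB·cos(135°) = 16 + 16 + 22.63 = 54.63
  YB ≈ 7.39

Step 2: From PB = 4, BC = 10, and ∠PBC = 120°, by the law of cosines:
  PC² = PB² + BC² - 2·PB·BC·cos(120°) = 16 + 100 + 40 = 156
  PC = 2·√39

Step 3: From BC = 10, BD = 6, CD = 9, by the inverse law of cosines:
  cos(∠CBD) = (BC² + BD² - CD²) / (2·BC·BD)
  ∠CBD = 62.72°

Step 4: From CB = 10, CD = 9, BD = 6, by the inverse law of cosines:
  cos(∠BCD) = (CB² + CD² - BD²) / (2·CB·CD)
  ∠BCD = 36.34°

Step 5: From DB = 6, DC = 9, BC = 10, by the inverse law of cosines:
  cos(∠BDC) = (DB² + DC² - BC²) / (2·DB·DC)
  ∠BDC = 80.94°

Step 6: From YB = 7.39, BT = 6, and ∠YBT = 45°, by the law of cosines:
  YT² = YB² + BT² - 2·YB·BT·cos(45°) = 54.63 + 36 - 62.72 = 27.91
  YT ≈ 5.28

Step 7: From YB = 7.39, YP = 4, BP = 4, by the inverse law of cosines:
  cos(∠BYP) = (YB² + YP² - BP²) / (2·YB·YP)
  ∠BYP = 22.5°

Step 8: From PB = 4, PC = 2·√39, BC = 10, by the inverse law of cosines:
  cos(∠BPC) = (PB² + PC² - BC²) / (2·PB·PC)
  ∠BPC = 43.9°

Step 9: From BP = 4, BY = 7.39, PY = 4, by the inverse law of cosines:
  cos(∠PBY) = (BP² + BY² - PY²) / (2·BP·BY)
  ∠PBY = 22.5°

Step 10: From CB = 10, CP = 2·√39, BP = 4, by the inverse law of cosines:
  cos(∠BCP) = (CB² + CP² - BP²) / (2·CB·CP)
  ∠BCP = 16.1°

Step 11: From YT = 5.28, TZ = 11, and ∠YTZ = 90°, by the law of cosines:
  YZ² = YT² + TZ² - 2·YT·TZ·cos(90°) = 27.91 + 121 - 0 = 148.9
  YZ ≈ 12.2

Step 12: From YB = 7.39, YT = 5.28, BT = 6, by the inverse law of cosines:
  cos(∠BYT) = (YB² + YT² - BT²) / (2·YB·YT)
  ∠BYT = 53.42°

Step 13: From TB = 6, TY = 5.28, BY = 7.39, by the inverse law of cosines:
  cos(∠BTY) = (TB² + TY² - BY²) / (2·TB·TY)
  ∠BTY = 81.58°

Step 14: From YT = 5.28, YZ = 12.2, TZ = 11, by the inverse law of cosines:
  cos(∠TYZ) = (YT² + YZ² - TZ²) / (2·YT·YZ)
  ∠TYZ = 64.35°

Step 15: From ZT = 11, ZY = 12.2, TY = 5.28, by the inverse law of cosines:
  cos(∠TZY) = (ZT² + ZY² - TY²) / (2·ZT·ZY)
  ∠TZY = 25.65°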